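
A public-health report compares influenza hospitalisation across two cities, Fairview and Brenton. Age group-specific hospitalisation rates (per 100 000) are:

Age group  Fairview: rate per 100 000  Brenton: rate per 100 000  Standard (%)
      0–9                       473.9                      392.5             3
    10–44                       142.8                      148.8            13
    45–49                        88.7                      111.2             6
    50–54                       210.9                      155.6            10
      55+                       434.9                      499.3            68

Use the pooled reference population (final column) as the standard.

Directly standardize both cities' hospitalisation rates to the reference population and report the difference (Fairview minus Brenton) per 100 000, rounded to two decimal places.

Standard weights: 0.03, 0.13, 0.06, 0.10, 0.68.
Fairview: 0.0300×473.9 + 0.1300×142.8 + 0.0600×88.7 + 0.1000×210.9 + 0.6800×434.9 = 354.9250 per 100 000.
Brenton: 0.0300×392.5 + 0.1300×148.8 + 0.0600×111.2 + 0.1000×155.6 + 0.6800×499.3 = 392.8750 per 100 000.
Difference = 354.9250 − 392.8750 = -37.9500.

-37.95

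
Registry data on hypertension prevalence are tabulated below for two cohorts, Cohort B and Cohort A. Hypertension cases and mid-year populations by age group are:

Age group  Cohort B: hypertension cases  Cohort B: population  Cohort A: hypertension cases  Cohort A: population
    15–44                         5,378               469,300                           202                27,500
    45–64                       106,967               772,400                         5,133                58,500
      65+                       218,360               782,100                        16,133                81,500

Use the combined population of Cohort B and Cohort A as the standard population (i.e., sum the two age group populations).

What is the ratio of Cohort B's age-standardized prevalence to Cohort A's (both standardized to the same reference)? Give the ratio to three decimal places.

1.462

Age-specific rates per 1,000 for Cohort B: 11.460, 138.487, 279.197.
For Cohort A: 7.345, 87.744, 197.951.
Combined standard total = 2,191,300; weights = 0.2267, 0.3792, 0.3941.
Cohort B: 0.2267×11.460 + 0.3792×138.487 + 0.3941×279.197 = 165.1422 per 1,000.
Cohort A: 0.2267×7.345 + 0.3792×87.744 + 0.3941×197.951 = 112.9493 per 1,000.
Ratio = 165.1422 ÷ 112.9493 = 1.46209.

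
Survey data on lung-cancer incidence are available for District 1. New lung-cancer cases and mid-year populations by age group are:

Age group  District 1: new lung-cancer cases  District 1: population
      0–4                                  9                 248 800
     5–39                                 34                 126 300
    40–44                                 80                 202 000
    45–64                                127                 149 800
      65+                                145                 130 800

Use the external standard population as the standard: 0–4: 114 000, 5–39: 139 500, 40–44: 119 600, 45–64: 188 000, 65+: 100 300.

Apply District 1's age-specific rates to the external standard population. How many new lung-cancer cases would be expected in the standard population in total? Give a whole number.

Age-specific rates per 100 000 for District 1: 3.62, 26.92, 39.60, 84.78, 110.86.
Expected new lung-cancer cases = Σ (standard pop × age-specific rate ÷ 100 000)
= 114 000×3.62/100 000 + 139 500×26.92/100 000 + 119 600×39.60/100 000 + 188 000×84.78/100 000 + 100 300×110.86/100 000
= 4.12 + 37.55 + 47.37 + 159.39 + 111.19 = 359.62.

360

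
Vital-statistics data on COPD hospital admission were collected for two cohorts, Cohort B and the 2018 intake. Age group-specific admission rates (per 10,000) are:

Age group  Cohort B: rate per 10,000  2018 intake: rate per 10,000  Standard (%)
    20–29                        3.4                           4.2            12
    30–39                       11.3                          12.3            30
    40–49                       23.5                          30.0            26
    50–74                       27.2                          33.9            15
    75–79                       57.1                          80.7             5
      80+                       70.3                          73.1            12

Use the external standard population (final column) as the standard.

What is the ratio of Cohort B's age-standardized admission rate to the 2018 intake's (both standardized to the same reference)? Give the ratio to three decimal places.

0.846

Standard weights: 0.12, 0.30, 0.26, 0.15, 0.05, 0.12.
Cohort B: 0.1200×3.4 + 0.3000×11.3 + 0.2600×23.5 + 0.1500×27.2 + 0.0500×57.1 + 0.1200×70.3 = 25.2790 per 10,000.
The 2018 intake: 0.1200×4.2 + 0.3000×12.3 + 0.2600×30.0 + 0.1500×33.9 + 0.0500×80.7 + 0.1200×73.1 = 29.8860 per 10,000.
Ratio = 25.2790 ÷ 29.8860 = 0.84585.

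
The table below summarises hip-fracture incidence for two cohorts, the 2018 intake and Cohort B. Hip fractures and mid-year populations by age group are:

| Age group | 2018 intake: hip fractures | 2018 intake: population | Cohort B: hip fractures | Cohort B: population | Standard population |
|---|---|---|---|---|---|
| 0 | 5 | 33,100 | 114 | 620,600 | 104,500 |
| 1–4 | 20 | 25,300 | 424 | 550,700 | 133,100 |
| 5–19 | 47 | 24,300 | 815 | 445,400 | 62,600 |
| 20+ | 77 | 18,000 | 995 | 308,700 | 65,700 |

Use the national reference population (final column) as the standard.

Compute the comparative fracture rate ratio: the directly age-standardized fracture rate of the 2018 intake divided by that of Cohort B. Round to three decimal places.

1.168

Age-specific rates per 100,000 for the 2018 intake: 15.11, 79.05, 193.42, 427.78.
For Cohort B: 18.37, 76.99, 182.98, 322.32.
Standard total = 365,900; weights = 0.2856, 0.3638, 0.1711, 0.1796.
The 2018 intake: 0.2856×15.11 + 0.3638×79.05 + 0.1711×193.42 + 0.1796×427.78 = 142.9711 per 100,000.
Cohort B: 0.2856×18.37 + 0.3638×76.99 + 0.1711×182.98 + 0.1796×322.32 = 122.4334 per 100,000.
Ratio = 142.9711 ÷ 122.4334 = 1.16775.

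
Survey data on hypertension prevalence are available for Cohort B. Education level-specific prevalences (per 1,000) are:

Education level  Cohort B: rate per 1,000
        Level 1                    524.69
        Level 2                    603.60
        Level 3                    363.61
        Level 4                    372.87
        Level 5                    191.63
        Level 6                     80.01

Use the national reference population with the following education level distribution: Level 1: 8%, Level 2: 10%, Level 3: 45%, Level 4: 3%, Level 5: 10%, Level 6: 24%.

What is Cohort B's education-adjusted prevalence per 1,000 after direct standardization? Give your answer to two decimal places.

Standard weights: 0.08, 0.10, 0.45, 0.03, 0.10, 0.24.
Standardized rate: 0.0800×524.69 + 0.1000×603.60 + 0.4500×363.61 + 0.0300×372.87 + 0.1000×191.63 + 0.2400×80.01 = 315.5112 per 1,000.

315.51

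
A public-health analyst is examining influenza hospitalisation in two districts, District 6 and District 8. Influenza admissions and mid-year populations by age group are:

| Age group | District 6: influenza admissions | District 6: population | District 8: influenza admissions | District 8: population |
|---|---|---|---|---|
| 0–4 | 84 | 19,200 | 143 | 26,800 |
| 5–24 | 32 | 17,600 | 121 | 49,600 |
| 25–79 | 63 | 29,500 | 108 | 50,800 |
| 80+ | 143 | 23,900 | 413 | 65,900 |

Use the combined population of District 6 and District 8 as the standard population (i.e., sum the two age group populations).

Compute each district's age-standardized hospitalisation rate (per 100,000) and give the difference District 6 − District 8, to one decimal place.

-39.1

Age-specific rates per 100,000 for District 6: 437.50, 181.82, 213.56, 598.33.
For District 8: 533.58, 243.95, 212.60, 626.71.
Combined standard total = 283,300; weights = 0.1624, 0.2372, 0.2834, 0.3170.
District 6: 0.1624×437.50 + 0.2372×181.82 + 0.2834×213.56 + 0.3170×598.33 = 364.3548 per 100,000.
District 8: 0.1624×533.58 + 0.2372×243.95 + 0.2834×212.60 + 0.3170×626.71 = 403.4179 per 100,000.
Difference = 364.3548 − 403.4179 = -39.0631.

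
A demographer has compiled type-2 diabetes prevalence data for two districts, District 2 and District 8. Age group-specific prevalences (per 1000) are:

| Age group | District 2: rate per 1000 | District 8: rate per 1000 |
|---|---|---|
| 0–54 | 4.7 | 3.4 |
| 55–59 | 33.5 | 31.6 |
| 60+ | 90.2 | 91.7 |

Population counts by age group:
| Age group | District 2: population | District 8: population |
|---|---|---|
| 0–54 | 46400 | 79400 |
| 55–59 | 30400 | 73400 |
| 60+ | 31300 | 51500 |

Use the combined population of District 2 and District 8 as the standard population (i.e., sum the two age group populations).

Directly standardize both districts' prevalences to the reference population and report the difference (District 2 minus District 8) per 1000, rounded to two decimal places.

0.76

Combined standard total = 312400; weights = 0.4027, 0.3323, 0.2650.
District 2: 0.4027×4.7 + 0.3323×33.5 + 0.2650×90.2 = 36.9306 per 1000.
District 8: 0.4027×3.4 + 0.3323×31.6 + 0.2650×91.7 = 36.1734 per 1000.
Difference = 36.9306 − 36.1734 = 0.7572.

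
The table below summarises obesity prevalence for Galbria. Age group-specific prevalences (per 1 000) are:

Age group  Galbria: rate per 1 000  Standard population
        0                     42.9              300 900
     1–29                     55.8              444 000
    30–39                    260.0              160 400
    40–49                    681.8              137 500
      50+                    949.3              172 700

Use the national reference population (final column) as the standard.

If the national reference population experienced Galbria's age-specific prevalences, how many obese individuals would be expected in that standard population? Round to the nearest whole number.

337079

Expected obese individuals = Σ (standard pop × age-specific rate ÷ 1 000)
= 300 900×42.9/1 000 + 444 000×55.8/1 000 + 160 400×260.0/1 000 + 137 500×681.8/1 000 + 172 700×949.3/1 000
= 12908.61 + 24775.20 + 41704.00 + 93747.50 + 163944.11 = 337079.42.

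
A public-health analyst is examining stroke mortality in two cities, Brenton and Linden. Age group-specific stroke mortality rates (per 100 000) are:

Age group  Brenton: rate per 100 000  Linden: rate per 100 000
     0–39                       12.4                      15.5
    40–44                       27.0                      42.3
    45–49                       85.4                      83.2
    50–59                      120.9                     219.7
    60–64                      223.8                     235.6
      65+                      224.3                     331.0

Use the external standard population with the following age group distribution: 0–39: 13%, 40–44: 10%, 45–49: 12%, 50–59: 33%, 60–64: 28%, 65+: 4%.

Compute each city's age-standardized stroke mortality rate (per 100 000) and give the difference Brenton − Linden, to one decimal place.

-41.8

Standard weights: 0.13, 0.10, 0.12, 0.33, 0.28, 0.04.
Brenton: 0.1300×12.4 + 0.1000×27.0 + 0.1200×85.4 + 0.3300×120.9 + 0.2800×223.8 + 0.0400×224.3 = 126.0930 per 100 000.
Linden: 0.1300×15.5 + 0.1000×42.3 + 0.1200×83.2 + 0.3300×219.7 + 0.2800×235.6 + 0.0400×331.0 = 167.9380 per 100 000.
Difference = 126.0930 − 167.9380 = -41.8450.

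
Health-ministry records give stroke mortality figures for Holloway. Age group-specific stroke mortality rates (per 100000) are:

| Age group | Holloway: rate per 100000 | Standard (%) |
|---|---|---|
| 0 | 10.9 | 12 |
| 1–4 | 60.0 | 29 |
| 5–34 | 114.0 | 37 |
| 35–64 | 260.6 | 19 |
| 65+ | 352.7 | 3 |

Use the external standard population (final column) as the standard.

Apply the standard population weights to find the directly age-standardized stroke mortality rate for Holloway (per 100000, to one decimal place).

Standard weights: 0.12, 0.29, 0.37, 0.19, 0.03.
Standardized rate: 0.1200×10.9 + 0.2900×60.0 + 0.3700×114.0 + 0.1900×260.6 + 0.0300×352.7 = 120.9830 per 100000.

121.0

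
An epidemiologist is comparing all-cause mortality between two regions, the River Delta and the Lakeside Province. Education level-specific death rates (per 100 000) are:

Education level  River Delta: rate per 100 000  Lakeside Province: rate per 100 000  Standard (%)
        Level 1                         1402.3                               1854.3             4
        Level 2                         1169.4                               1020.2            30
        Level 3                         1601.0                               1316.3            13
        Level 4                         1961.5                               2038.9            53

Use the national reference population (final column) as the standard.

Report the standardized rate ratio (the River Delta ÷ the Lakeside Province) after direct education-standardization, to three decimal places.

1.014

Standard weights: 0.04, 0.30, 0.13, 0.53.
The River Delta: 0.0400×1402.3 + 0.3000×1169.4 + 0.1300×1601.0 + 0.5300×1961.5 = 1654.6370 per 100 000.
The Lakeside Province: 0.0400×1854.3 + 0.3000×1020.2 + 0.1300×1316.3 + 0.5300×2038.9 = 1631.9680 per 100 000.
Ratio = 1654.6370 ÷ 1631.9680 = 1.01389.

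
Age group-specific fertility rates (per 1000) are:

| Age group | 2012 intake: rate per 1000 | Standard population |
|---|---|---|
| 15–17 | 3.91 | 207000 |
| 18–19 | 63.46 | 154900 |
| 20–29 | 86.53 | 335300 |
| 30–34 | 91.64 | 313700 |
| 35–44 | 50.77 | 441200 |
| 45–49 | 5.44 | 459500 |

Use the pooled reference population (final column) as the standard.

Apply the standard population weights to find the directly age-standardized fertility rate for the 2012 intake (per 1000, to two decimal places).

48.81

Standard total = 1911600; weights = 0.1083, 0.0810, 0.1754, 0.1641, 0.2308, 0.2404.
Standardized rate: 0.1083×3.91 + 0.0810×63.46 + 0.1754×86.53 + 0.1641×91.64 + 0.2308×50.77 + 0.2404×5.44 = 48.8071 per 1000.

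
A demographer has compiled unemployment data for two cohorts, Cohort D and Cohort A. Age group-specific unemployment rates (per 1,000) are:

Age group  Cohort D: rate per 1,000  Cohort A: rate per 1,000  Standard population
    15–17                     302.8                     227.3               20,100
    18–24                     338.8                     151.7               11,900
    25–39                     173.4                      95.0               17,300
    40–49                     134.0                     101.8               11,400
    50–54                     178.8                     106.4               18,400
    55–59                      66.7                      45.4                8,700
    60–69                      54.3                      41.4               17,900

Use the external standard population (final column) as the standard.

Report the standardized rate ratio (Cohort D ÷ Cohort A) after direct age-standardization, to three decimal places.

1.588

Standard total = 105,700; weights = 0.1902, 0.1126, 0.1637, 0.1079, 0.1741, 0.0823, 0.1693.
Cohort D: 0.1902×302.8 + 0.1126×338.8 + 0.1637×173.4 + 0.1079×134.0 + 0.1741×178.8 + 0.0823×66.7 + 0.1693×54.3 = 184.3671 per 1,000.
Cohort A: 0.1902×227.3 + 0.1126×151.7 + 0.1637×95.0 + 0.1079×101.8 + 0.1741×106.4 + 0.0823×45.4 + 0.1693×41.4 = 116.1001 per 1,000.
Ratio = 184.3671 ÷ 116.1001 = 1.58800.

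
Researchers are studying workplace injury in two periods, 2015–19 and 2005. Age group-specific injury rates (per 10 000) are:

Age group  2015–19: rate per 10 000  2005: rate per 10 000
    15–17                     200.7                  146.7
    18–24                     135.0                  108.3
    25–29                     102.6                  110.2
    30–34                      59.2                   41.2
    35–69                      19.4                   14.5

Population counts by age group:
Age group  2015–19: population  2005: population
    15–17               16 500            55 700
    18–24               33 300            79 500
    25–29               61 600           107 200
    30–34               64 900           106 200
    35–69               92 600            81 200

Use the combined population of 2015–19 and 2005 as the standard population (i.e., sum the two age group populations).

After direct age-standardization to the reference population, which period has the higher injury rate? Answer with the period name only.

2015–19

Combined standard total = 698 700; weights = 0.1033, 0.1614, 0.2416, 0.2449, 0.2487.
2015–19: 0.1033×200.7 + 0.1614×135.0 + 0.2416×102.6 + 0.2449×59.2 + 0.2487×19.4 = 86.6441 per 10 000.
2005: 0.1033×146.7 + 0.1614×108.3 + 0.2416×110.2 + 0.2449×41.2 + 0.2487×14.5 = 72.9629 per 10 000.
The crude rates (73.51 vs 79.45) would put 2005 higher, but that reflects its age composition; once standardized to a common age structure, 2015–19 has the higher underlying rate.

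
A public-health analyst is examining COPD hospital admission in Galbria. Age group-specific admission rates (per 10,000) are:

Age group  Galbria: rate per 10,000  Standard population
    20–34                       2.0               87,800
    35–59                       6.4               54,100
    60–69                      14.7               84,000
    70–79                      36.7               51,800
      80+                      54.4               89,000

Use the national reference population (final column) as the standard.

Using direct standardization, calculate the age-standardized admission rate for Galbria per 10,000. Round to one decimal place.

23.2

Standard total = 366,700; weights = 0.2394, 0.1475, 0.2291, 0.1413, 0.2427.
Standardized rate: 0.2394×2.0 + 0.1475×6.4 + 0.2291×14.7 + 0.1413×36.7 + 0.2427×54.4 = 23.1778 per 10,000.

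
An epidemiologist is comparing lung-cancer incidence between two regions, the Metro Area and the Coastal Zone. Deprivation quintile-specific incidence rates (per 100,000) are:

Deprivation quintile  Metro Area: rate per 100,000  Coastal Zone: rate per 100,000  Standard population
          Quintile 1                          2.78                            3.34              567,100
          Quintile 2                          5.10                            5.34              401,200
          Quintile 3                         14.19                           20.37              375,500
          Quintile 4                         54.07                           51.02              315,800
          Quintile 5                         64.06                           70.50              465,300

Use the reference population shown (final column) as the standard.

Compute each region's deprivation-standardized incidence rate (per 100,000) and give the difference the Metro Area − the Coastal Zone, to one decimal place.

Standard total = 2,124,900; weights = 0.2669, 0.1888, 0.1767, 0.1486, 0.2190.
The Metro Area: 0.2669×2.78 + 0.1888×5.10 + 0.1767×14.19 + 0.1486×54.07 + 0.2190×64.06 = 26.2758 per 100,000.
The Coastal Zone: 0.2669×3.34 + 0.1888×5.34 + 0.1767×20.37 + 0.1486×51.02 + 0.2190×70.50 = 28.5196 per 100,000.
Difference = 26.2758 − 28.5196 = -2.2438.

-2.2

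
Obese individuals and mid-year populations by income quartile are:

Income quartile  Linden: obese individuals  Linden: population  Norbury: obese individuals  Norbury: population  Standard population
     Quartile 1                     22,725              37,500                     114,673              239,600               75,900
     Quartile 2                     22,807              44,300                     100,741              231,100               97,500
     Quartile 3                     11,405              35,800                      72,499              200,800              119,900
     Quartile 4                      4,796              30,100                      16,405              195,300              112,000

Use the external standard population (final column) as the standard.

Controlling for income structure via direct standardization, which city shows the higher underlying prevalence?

Income-specific rates per 1,000 for Linden: 606.000, 514.831, 318.575, 159.336.
For Norbury: 478.602, 435.920, 361.051, 83.999.
Standard total = 405,300; weights = 0.1873, 0.2406, 0.2958, 0.2763.
Linden: 0.1873×606.000 + 0.2406×514.831 + 0.2958×318.575 + 0.2763×159.336 = 375.6086 per 1,000.
Norbury: 0.1873×478.602 + 0.2406×435.920 + 0.2958×361.051 + 0.2763×83.999 = 324.5149 per 1,000.

Linden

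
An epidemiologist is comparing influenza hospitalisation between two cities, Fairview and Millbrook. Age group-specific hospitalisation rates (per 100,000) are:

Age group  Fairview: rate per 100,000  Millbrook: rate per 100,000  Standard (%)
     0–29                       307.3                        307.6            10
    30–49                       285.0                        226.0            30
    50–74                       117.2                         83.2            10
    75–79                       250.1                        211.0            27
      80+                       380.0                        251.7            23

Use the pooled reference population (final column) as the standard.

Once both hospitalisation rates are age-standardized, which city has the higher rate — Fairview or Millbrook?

Standard weights: 0.10, 0.30, 0.10, 0.27, 0.23.
Fairview: 0.1000×307.3 + 0.3000×285.0 + 0.1000×117.2 + 0.2700×250.1 + 0.2300×380.0 = 282.8770 per 100,000.
Millbrook: 0.1000×307.6 + 0.3000×226.0 + 0.1000×83.2 + 0.2700×211.0 + 0.2300×251.7 = 221.7410 per 100,000.

Fairview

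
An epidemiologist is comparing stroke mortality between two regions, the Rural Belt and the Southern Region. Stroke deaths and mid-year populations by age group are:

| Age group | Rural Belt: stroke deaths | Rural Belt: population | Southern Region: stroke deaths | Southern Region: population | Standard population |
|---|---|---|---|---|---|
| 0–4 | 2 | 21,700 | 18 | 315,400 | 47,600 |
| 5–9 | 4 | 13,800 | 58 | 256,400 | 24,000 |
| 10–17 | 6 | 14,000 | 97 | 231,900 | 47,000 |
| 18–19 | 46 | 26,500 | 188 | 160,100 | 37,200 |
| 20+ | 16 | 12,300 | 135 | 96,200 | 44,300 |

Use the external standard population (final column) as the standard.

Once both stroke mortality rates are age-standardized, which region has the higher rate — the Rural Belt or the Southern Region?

Rural Belt

Age-specific rates per 100,000 for the Rural Belt: 9.22, 28.99, 42.86, 173.58, 130.08.
For the Southern Region: 5.71, 22.62, 41.83, 117.43, 140.33.
Standard total = 200,100; weights = 0.2379, 0.1199, 0.2349, 0.1859, 0.2214.
The Rural Belt: 0.2379×9.22 + 0.1199×28.99 + 0.2349×42.86 + 0.1859×173.58 + 0.2214×130.08 = 76.8046 per 100,000.
The Southern Region: 0.2379×5.71 + 0.1199×22.62 + 0.2349×41.83 + 0.1859×117.43 + 0.2214×140.33 = 66.7941 per 100,000.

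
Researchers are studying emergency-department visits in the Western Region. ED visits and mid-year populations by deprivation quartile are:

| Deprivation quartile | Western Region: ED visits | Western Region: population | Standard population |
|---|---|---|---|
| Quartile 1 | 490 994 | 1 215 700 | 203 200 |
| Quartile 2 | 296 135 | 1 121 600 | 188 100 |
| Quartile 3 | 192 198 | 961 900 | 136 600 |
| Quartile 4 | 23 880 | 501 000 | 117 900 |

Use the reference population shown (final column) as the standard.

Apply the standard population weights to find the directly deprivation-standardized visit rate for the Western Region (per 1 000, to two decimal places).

254.95

Deprivation-specific rates per 1 000 for the Western Region: 403.878, 264.029, 199.811, 47.665.
Standard total = 645 800; weights = 0.3146, 0.2913, 0.2115, 0.1826.
Standardized rate: 0.3146×403.878 + 0.2913×264.029 + 0.2115×199.811 + 0.1826×47.665 = 254.9483 per 1 000.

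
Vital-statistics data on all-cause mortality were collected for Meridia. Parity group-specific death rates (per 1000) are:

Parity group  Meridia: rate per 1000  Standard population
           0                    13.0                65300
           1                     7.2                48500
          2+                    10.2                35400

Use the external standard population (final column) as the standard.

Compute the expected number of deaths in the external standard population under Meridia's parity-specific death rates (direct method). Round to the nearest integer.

1559

Expected deaths = Σ (standard pop × parity-specific rate ÷ 1000)
= 65300×13.0/1000 + 48500×7.2/1000 + 35400×10.2/1000
= 848.90 + 349.20 + 361.08 = 1559.18.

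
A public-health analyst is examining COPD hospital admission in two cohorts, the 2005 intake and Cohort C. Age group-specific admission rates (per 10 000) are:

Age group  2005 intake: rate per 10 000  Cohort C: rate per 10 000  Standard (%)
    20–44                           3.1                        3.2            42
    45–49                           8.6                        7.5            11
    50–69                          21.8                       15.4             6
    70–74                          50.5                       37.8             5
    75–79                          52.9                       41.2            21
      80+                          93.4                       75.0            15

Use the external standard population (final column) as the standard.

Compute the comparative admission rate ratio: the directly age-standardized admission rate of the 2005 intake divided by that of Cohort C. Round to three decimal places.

Standard weights: 0.42, 0.11, 0.06, 0.05, 0.21, 0.15.
The 2005 intake: 0.4200×3.1 + 0.1100×8.6 + 0.0600×21.8 + 0.0500×50.5 + 0.2100×52.9 + 0.1500×93.4 = 31.2000 per 10 000.
Cohort C: 0.4200×3.2 + 0.1100×7.5 + 0.0600×15.4 + 0.0500×37.8 + 0.2100×41.2 + 0.1500×75.0 = 24.8850 per 10 000.
Ratio = 31.2000 ÷ 24.8850 = 1.25377.

1.254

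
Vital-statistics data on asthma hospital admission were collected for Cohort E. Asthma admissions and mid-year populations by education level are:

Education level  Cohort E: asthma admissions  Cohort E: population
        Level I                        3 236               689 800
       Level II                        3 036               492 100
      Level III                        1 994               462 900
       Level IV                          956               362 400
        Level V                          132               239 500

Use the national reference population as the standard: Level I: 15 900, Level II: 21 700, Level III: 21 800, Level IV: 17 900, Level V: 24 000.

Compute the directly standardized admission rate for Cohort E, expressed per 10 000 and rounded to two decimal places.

Education-specific rates per 10 000 for Cohort E: 46.91, 61.69, 43.08, 26.38, 5.51.
Standard total = 101 300; weights = 0.1570, 0.2142, 0.2152, 0.1767, 0.2369.
Standardized rate: 0.1570×46.91 + 0.2142×61.69 + 0.2152×43.08 + 0.1767×26.38 + 0.2369×5.51 = 35.8165 per 10 000.

35.82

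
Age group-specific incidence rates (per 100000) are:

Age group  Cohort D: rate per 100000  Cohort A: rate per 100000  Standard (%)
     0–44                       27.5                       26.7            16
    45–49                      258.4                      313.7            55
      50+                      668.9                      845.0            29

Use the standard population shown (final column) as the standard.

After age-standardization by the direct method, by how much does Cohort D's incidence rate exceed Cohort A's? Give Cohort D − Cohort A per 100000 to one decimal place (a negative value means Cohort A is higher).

Standard weights: 0.16, 0.55, 0.29.
Cohort D: 0.1600×27.5 + 0.5500×258.4 + 0.2900×668.9 = 340.5010 per 100000.
Cohort A: 0.1600×26.7 + 0.5500×313.7 + 0.2900×845.0 = 421.8570 per 100000.
Difference = 340.5010 − 421.8570 = -81.3560.

-81.4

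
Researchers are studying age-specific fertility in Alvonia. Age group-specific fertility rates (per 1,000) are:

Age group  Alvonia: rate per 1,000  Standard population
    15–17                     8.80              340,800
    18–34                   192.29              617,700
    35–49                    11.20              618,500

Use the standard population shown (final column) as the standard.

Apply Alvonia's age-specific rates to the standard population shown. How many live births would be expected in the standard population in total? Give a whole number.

128704

Expected live births = Σ (standard pop × age-specific rate ÷ 1,000)
= 340,800×8.80/1,000 + 617,700×192.29/1,000 + 618,500×11.20/1,000
= 2999.04 + 118777.53 + 6927.20 = 128703.77.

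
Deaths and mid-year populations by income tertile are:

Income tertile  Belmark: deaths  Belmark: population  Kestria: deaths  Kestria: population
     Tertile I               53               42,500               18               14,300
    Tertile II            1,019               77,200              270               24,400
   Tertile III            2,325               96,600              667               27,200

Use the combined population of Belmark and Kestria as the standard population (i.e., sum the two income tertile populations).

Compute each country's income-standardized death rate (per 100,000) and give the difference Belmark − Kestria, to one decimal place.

Income-specific rates per 100,000 for Belmark: 124.71, 1319.95, 2406.83.
For Kestria: 125.87, 1106.56, 2452.21.
Combined standard total = 282,200; weights = 0.2013, 0.3600, 0.4387.
Belmark: 0.2013×124.71 + 0.3600×1319.95 + 0.4387×2406.83 = 1556.1866 per 100,000.
Kestria: 0.2013×125.87 + 0.3600×1106.56 + 0.4387×2452.21 = 1499.5002 per 100,000.
Difference = 1556.1866 − 1499.5002 = 56.6864.

56.7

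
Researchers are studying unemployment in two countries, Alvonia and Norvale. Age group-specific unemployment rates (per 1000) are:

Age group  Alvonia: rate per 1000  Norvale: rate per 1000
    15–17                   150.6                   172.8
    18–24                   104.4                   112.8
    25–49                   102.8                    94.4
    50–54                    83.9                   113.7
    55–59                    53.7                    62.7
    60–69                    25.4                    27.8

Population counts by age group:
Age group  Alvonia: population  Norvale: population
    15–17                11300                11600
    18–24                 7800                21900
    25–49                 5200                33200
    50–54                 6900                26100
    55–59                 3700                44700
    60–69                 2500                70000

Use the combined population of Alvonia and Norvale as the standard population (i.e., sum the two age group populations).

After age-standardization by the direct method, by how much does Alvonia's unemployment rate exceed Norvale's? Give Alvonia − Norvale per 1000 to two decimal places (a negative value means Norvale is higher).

Combined standard total = 244900; weights = 0.0935, 0.1213, 0.1568, 0.1347, 0.1976, 0.2960.
Alvonia: 0.0935×150.6 + 0.1213×104.4 + 0.1568×102.8 + 0.1347×83.9 + 0.1976×53.7 + 0.2960×25.4 = 72.2998 per 1000.
Norvale: 0.0935×172.8 + 0.1213×112.8 + 0.1568×94.4 + 0.1347×113.7 + 0.1976×62.7 + 0.2960×27.8 = 80.5820 per 1000.
Difference = 72.2998 − 80.5820 = -8.2822.

-8.28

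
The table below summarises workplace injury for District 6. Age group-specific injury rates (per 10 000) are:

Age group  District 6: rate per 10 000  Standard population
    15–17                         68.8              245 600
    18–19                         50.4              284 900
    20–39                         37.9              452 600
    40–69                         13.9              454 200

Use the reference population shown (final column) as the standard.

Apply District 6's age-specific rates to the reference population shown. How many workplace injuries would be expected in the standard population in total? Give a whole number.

Expected workplace injuries = Σ (standard pop × age-specific rate ÷ 10 000)
= 245 600×68.8/10 000 + 284 900×50.4/10 000 + 452 600×37.9/10 000 + 454 200×13.9/10 000
= 1689.73 + 1435.90 + 1715.35 + 631.34 = 5472.32.

5472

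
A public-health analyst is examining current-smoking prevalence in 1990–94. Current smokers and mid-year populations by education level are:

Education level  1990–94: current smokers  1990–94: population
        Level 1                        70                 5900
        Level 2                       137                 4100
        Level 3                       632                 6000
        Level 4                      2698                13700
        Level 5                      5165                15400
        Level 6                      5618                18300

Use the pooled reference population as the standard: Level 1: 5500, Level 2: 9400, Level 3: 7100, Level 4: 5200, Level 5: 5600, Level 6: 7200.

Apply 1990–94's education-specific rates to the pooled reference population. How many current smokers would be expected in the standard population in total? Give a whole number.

6240

Education-specific rates per 1000 for 1990–94: 11.864, 33.415, 105.333, 196.934, 335.390, 306.995.
Expected current smokers = Σ (standard pop × education-specific rate ÷ 1000)
= 5500×11.864/1000 + 9400×33.415/1000 + 7100×105.333/1000 + 5200×196.934/1000 + 5600×335.390/1000 + 7200×306.995/1000
= 65.25 + 314.10 + 747.87 + 1024.06 + 1878.18 + 2210.36 = 6239.82.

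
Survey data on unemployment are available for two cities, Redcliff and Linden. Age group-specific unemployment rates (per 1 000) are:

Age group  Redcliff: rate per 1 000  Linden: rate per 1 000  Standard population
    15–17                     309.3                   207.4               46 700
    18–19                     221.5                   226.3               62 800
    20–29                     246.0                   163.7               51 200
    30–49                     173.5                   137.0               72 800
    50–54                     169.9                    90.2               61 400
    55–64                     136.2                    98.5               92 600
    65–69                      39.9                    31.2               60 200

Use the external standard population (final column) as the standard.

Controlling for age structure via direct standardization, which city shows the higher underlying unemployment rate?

Standard total = 447 700; weights = 0.1043, 0.1403, 0.1144, 0.1626, 0.1371, 0.2068, 0.1345.
Redcliff: 0.1043×309.3 + 0.1403×221.5 + 0.1144×246.0 + 0.1626×173.5 + 0.1371×169.9 + 0.2068×136.2 + 0.1345×39.9 = 176.5166 per 1 000.
Linden: 0.1043×207.4 + 0.1403×226.3 + 0.1144×163.7 + 0.1626×137.0 + 0.1371×90.2 + 0.2068×98.5 + 0.1345×31.2 = 131.3153 per 1 000.

Redcliff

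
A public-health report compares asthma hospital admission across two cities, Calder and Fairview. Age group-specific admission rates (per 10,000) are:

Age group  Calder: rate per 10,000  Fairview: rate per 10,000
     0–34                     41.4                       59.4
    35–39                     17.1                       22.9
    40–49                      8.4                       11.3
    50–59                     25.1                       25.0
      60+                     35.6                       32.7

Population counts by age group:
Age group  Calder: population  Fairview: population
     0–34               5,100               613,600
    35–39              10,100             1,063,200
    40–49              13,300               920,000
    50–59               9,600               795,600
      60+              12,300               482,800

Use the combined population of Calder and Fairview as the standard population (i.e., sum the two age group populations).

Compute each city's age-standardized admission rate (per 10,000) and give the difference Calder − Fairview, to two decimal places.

Combined standard total = 3,925,600; weights = 0.1576, 0.2734, 0.2377, 0.2051, 0.1261.
Calder: 0.1576×41.4 + 0.2734×17.1 + 0.2377×8.4 + 0.2051×25.1 + 0.1261×35.6 = 22.8356 per 10,000.
Fairview: 0.1576×59.4 + 0.2734×22.9 + 0.2377×11.3 + 0.2051×25.0 + 0.1261×32.7 = 27.5615 per 10,000.
Difference = 22.8356 − 27.5615 = -4.7259.

-4.73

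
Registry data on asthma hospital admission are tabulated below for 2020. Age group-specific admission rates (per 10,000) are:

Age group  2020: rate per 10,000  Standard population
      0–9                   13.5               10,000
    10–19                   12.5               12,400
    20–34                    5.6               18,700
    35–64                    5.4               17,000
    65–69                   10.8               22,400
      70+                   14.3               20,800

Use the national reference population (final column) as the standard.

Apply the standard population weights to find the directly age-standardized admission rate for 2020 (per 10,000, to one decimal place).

Standard total = 101,300; weights = 0.0987, 0.1224, 0.1846, 0.1678, 0.2211, 0.2053.
Standardized rate: 0.0987×13.5 + 0.1224×12.5 + 0.1846×5.6 + 0.1678×5.4 + 0.2211×10.8 + 0.2053×14.3 = 10.1271 per 10,000.

10.1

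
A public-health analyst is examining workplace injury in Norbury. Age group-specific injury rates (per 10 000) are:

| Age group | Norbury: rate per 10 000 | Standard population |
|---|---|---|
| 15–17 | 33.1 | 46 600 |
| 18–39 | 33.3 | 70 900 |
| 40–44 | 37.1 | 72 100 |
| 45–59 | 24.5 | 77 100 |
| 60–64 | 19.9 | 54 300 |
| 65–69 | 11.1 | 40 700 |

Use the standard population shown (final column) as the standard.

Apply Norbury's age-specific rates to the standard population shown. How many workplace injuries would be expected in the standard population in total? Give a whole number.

Expected workplace injuries = Σ (standard pop × age-specific rate ÷ 10 000)
= 46 600×33.1/10 000 + 70 900×33.3/10 000 + 72 100×37.1/10 000 + 77 100×24.5/10 000 + 54 300×19.9/10 000 + 40 700×11.1/10 000
= 154.25 + 236.10 + 267.49 + 188.90 + 108.06 + 45.18 = 999.96.

1000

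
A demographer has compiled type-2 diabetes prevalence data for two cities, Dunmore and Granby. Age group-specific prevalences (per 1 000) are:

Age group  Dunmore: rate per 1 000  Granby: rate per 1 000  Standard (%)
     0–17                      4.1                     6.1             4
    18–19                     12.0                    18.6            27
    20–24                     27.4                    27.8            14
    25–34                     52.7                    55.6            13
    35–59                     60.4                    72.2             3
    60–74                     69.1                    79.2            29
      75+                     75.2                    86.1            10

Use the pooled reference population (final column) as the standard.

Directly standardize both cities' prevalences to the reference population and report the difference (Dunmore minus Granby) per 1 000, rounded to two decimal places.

Standard weights: 0.04, 0.27, 0.14, 0.13, 0.03, 0.29, 0.10.
Dunmore: 0.0400×4.1 + 0.2700×12.0 + 0.1400×27.4 + 0.1300×52.7 + 0.0300×60.4 + 0.2900×69.1 + 0.1000×75.2 = 43.4620 per 1 000.
Granby: 0.0400×6.1 + 0.2700×18.6 + 0.1400×27.8 + 0.1300×55.6 + 0.0300×72.2 + 0.2900×79.2 + 0.1000×86.1 = 50.1300 per 1 000.
Difference = 43.4620 − 50.1300 = -6.6680.

-6.67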